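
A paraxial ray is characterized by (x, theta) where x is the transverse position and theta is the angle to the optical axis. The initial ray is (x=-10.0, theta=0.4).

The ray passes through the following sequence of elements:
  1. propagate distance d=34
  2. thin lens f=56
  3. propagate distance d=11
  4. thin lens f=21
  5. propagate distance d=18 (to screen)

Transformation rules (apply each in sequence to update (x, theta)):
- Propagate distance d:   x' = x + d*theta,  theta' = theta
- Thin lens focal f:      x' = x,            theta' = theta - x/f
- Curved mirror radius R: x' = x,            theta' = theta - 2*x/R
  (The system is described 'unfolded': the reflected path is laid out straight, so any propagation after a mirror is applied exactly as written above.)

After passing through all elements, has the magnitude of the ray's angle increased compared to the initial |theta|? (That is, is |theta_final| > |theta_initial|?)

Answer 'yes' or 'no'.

Answer: no

Derivation:
Initial: x=-10.0000 theta=0.4000
After 1 (propagate distance d=34): x=3.6000 theta=0.4000
After 2 (thin lens f=56): x=3.6000 theta=47/140 (≈0.3357)
After 3 (propagate distance d=11): x=1021/140 (≈7.2929) theta=47/140 (≈0.3357)
After 4 (thin lens f=21): x=1021/140 (≈7.2929) theta=-17/1470 (≈-0.0116)
After 5 (propagate distance d=18 (to screen)): x=6943/980 (≈7.0847) theta=-17/1470 (≈-0.0116)
|theta_initial|=0.4000 |theta_final|=17/1470 (≈0.0116) -> not increased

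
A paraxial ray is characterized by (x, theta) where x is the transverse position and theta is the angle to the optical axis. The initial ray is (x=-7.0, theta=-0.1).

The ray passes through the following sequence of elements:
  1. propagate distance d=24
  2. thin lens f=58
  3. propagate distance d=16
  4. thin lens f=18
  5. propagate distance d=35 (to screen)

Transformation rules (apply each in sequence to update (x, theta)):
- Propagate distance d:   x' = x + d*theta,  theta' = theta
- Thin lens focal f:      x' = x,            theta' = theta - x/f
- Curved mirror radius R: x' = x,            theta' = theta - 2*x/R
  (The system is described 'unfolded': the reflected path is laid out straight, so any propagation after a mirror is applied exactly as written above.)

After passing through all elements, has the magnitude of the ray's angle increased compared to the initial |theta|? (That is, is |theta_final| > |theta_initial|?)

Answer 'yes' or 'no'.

Initial: x=-7.0000 theta=-0.1000
After 1 (propagate distance d=24): x=-9.4000 theta=-0.1000
After 2 (thin lens f=58): x=-9.4000 theta=9/145 (≈0.0621)
After 3 (propagate distance d=16): x=-1219/145 (≈-8.4069) theta=9/145 (≈0.0621)
After 4 (thin lens f=18): x=-1219/145 (≈-8.4069) theta=1381/2610 (≈0.5291)
After 5 (propagate distance d=35 (to screen)): x=26393/2610 (≈10.1123) theta=1381/2610 (≈0.5291)
|theta_initial|=0.1000 |theta_final|=1381/2610 (≈0.5291) -> increased

Answer: yes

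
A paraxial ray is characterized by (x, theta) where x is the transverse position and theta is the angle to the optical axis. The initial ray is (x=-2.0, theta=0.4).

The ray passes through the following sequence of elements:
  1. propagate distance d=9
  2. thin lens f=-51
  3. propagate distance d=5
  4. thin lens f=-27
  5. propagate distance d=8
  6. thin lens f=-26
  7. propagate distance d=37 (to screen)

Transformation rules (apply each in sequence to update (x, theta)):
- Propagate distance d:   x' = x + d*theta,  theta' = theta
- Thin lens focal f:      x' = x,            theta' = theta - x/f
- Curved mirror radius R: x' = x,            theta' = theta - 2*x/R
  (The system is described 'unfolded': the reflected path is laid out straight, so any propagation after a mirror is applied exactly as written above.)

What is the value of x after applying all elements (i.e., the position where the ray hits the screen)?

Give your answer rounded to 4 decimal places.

Initial: x=-2.0000 theta=0.4000
After 1 (propagate distance d=9): x=1.6000 theta=0.4000
After 2 (thin lens f=-51): x=1.6000 theta=22/51 (≈0.4314)
After 3 (propagate distance d=5): x=958/255 (≈3.7569) theta=22/51 (≈0.4314)
After 4 (thin lens f=-27): x=958/255 (≈3.7569) theta=3928/6885 (≈0.5705)
After 5 (propagate distance d=8): x=674/81 (≈8.3210) theta=3928/6885 (≈0.5705)
After 6 (thin lens f=-26): x=674/81 (≈8.3210) theta=79709/89505 (≈0.8906)
After 7 (propagate distance d=37 (to screen)): x=3694003/89505 (≈41.2715) theta=79709/89505 (≈0.8906)
Rounded to 4 decimal places: x = 41.2715

Answer: 41.2715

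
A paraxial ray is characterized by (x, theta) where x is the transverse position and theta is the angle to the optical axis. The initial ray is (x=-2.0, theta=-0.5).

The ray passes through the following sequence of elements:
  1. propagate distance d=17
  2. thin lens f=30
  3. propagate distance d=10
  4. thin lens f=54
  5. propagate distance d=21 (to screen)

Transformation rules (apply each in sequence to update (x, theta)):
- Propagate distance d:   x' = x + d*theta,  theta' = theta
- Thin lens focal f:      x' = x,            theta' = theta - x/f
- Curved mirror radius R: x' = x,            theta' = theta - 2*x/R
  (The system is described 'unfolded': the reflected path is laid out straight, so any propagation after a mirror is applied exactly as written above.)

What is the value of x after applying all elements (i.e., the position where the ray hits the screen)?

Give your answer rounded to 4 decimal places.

Answer: -10.4833

Derivation:
Initial: x=-2.0000 theta=-0.5000
After 1 (propagate distance d=17): x=-10.5000 theta=-0.5000
After 2 (thin lens f=30): x=-10.5000 theta=-0.1500
After 3 (propagate distance d=10): x=-12.0000 theta=-0.1500
After 4 (thin lens f=54): x=-12.0000 theta=13/180 (≈0.0722)
After 5 (propagate distance d=21 (to screen)): x=-629/60 (≈-10.4833) theta=13/180 (≈0.0722)
Rounded to 4 decimal places: x = -10.4833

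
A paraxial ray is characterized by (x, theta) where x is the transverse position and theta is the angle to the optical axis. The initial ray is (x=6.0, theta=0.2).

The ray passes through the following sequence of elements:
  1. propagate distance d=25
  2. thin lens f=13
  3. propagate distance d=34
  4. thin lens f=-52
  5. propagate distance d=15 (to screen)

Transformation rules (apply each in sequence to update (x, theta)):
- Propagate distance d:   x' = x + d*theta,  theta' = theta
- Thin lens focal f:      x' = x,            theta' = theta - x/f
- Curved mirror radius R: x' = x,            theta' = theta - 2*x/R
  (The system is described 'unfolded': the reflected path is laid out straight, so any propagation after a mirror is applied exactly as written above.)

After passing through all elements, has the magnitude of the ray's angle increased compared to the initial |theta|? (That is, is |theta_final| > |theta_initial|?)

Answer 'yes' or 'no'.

Initial: x=6.0000 theta=0.2000
After 1 (propagate distance d=25): x=11.0000 theta=0.2000
After 2 (thin lens f=13): x=11.0000 theta=-42/65 (≈-0.6462)
After 3 (propagate distance d=34): x=-713/65 (≈-10.9692) theta=-42/65 (≈-0.6462)
After 4 (thin lens f=-52): x=-713/65 (≈-10.9692) theta=-2897/3380 (≈-0.8571)
After 5 (propagate distance d=15 (to screen)): x=-80531/3380 (≈-23.8257) theta=-2897/3380 (≈-0.8571)
|theta_initial|=0.2000 |theta_final|=2897/3380 (≈0.8571) -> increased

Answer: yes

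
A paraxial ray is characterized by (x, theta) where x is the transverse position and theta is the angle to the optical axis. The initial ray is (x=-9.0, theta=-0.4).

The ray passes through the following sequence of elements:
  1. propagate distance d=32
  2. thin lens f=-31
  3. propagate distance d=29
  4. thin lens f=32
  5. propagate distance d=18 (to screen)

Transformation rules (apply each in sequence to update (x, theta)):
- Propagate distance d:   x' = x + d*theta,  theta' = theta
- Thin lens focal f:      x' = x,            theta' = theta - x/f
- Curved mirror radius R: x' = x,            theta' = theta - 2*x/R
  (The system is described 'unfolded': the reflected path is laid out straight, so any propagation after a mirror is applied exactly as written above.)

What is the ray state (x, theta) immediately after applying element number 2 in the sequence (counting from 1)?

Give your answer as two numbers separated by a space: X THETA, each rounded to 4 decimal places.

Answer: -21.8000 -1.1032

Derivation:
Initial: x=-9.0000 theta=-0.4000
After 1 (propagate distance d=32): x=-21.8000 theta=-0.4000
After 2 (thin lens f=-31): x=-21.8000 theta=-171/155 (≈-1.1032)
Rounded to 4 decimal places: x = -21.8000, theta = -1.1032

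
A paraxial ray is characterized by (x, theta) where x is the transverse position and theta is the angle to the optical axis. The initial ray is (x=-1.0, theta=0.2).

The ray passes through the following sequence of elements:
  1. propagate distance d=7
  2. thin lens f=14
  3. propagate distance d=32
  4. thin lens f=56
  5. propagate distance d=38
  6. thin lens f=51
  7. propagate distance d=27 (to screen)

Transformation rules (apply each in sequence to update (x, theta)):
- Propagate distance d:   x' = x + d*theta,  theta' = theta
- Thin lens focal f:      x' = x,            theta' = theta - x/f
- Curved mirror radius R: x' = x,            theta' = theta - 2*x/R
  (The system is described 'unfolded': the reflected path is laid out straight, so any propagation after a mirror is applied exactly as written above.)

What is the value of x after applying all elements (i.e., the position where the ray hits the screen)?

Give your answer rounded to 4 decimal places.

Answer: 5.7466

Derivation:
Initial: x=-1.0000 theta=0.2000
After 1 (propagate distance d=7): x=0.4000 theta=0.2000
After 2 (thin lens f=14): x=0.4000 theta=6/35 (≈0.1714)
After 3 (propagate distance d=32): x=206/35 (≈5.8857) theta=6/35 (≈0.1714)
After 4 (thin lens f=56): x=206/35 (≈5.8857) theta=13/196 (≈0.0663)
After 5 (propagate distance d=38): x=4119/490 (≈8.4061) theta=13/196 (≈0.0663)
After 6 (thin lens f=51): x=4119/490 (≈8.4061) theta=-1641/16660 (≈-0.0985)
After 7 (propagate distance d=27 (to screen)): x=13677/2380 (≈5.7466) theta=-1641/16660 (≈-0.0985)
Rounded to 4 decimal places: x = 5.7466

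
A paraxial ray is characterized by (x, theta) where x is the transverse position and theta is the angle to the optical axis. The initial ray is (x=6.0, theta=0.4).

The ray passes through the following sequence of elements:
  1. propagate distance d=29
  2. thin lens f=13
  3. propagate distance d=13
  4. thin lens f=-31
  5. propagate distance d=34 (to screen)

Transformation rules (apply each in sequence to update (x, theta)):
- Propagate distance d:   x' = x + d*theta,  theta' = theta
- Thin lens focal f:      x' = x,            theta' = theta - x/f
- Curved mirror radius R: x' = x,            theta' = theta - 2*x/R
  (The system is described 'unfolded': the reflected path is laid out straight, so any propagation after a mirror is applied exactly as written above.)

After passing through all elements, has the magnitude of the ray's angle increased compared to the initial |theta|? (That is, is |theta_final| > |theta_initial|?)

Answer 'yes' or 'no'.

Initial: x=6.0000 theta=0.4000
After 1 (propagate distance d=29): x=17.6000 theta=0.4000
After 2 (thin lens f=13): x=17.6000 theta=-62/65 (≈-0.9538)
After 3 (propagate distance d=13): x=5.2000 theta=-62/65 (≈-0.9538)
After 4 (thin lens f=-31): x=5.2000 theta=-1584/2015 (≈-0.7861)
After 5 (propagate distance d=34 (to screen)): x=-43378/2015 (≈-21.5275) theta=-1584/2015 (≈-0.7861)
|theta_initial|=0.4000 |theta_final|=1584/2015 (≈0.7861) -> increased

Answer: yes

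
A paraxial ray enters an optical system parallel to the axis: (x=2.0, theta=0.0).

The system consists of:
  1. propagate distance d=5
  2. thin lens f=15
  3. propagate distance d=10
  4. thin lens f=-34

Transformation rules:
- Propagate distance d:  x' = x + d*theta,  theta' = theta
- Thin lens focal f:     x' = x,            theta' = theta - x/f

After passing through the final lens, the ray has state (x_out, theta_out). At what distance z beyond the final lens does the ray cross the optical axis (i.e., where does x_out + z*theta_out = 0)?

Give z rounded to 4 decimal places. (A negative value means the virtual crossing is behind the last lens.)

Answer: 5.8621

Derivation:
Initial: x=2.0000 theta=0.0000
After 1 (propagate distance d=5): x=2.0000 theta=0.0000
After 2 (thin lens f=15): x=2.0000 theta=-2/15 (≈-0.1333)
After 3 (propagate distance d=10): x=2/3 (≈0.6667) theta=-2/15 (≈-0.1333)
After 4 (thin lens f=-34): x=2/3 (≈0.6667) theta=-29/255 (≈-0.1137)
z_focus = -x_out/theta_out = -(2/3)/(-29/255) = 170/29 ≈ 5.8621
Rounded to 4 decimal places: z = 5.8621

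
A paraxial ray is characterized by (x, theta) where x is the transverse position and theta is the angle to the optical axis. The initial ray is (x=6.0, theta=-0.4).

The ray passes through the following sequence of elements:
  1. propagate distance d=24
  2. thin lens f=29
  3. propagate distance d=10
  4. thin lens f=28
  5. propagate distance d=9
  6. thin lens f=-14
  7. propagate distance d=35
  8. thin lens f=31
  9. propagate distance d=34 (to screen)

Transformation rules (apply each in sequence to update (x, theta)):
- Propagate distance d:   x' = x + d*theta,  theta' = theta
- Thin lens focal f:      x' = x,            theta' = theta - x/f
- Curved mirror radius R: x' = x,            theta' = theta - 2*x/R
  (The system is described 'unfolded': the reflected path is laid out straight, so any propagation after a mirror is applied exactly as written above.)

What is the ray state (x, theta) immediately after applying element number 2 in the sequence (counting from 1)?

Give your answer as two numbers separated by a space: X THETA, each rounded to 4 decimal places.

Answer: -3.6000 -0.2759

Derivation:
Initial: x=6.0000 theta=-0.4000
After 1 (propagate distance d=24): x=-3.6000 theta=-0.4000
After 2 (thin lens f=29): x=-3.6000 theta=-8/29 (≈-0.2759)
Rounded to 4 decimal places: x = -3.6000, theta = -0.2759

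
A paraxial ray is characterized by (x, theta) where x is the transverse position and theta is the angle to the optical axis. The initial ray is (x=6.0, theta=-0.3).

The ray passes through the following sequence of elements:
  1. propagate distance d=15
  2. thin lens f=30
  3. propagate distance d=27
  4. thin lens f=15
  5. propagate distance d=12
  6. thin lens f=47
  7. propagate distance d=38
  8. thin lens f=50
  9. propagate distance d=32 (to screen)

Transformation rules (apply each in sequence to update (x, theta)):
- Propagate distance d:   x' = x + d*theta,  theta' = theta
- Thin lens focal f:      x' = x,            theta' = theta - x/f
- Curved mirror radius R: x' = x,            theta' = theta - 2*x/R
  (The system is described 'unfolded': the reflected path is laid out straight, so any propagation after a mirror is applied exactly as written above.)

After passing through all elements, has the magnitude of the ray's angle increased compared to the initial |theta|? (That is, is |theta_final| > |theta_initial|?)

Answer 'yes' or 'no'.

Initial: x=6.0000 theta=-0.3000
After 1 (propagate distance d=15): x=1.5000 theta=-0.3000
After 2 (thin lens f=30): x=1.5000 theta=-0.3500
After 3 (propagate distance d=27): x=-7.9500 theta=-0.3500
After 4 (thin lens f=15): x=-7.9500 theta=0.1800
After 5 (propagate distance d=12): x=-5.7900 theta=0.1800
After 6 (thin lens f=47): x=-5.7900 theta=57/188 (≈0.3032)
After 7 (propagate distance d=38): x=26937/4700 (≈5.7313) theta=57/188 (≈0.3032)
After 8 (thin lens f=50): x=26937/4700 (≈5.7313) theta=44313/235000 (≈0.1886)
After 9 (propagate distance d=32 (to screen)): x=1382433/117500 (≈11.7654) theta=44313/235000 (≈0.1886)
|theta_initial|=0.3000 |theta_final|=44313/235000 (≈0.1886) -> not increased

Answer: no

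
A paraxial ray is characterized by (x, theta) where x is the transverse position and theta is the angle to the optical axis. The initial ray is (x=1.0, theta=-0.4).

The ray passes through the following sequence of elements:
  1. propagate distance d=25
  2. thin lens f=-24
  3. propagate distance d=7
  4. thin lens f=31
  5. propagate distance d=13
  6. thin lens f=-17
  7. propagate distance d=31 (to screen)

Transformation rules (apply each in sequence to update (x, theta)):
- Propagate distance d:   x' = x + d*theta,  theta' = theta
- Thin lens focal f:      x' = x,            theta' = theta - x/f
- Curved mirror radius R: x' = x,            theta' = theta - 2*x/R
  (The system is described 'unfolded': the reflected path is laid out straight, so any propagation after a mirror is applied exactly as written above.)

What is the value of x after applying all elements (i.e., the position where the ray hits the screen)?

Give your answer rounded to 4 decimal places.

Initial: x=1.0000 theta=-0.4000
After 1 (propagate distance d=25): x=-9.0000 theta=-0.4000
After 2 (thin lens f=-24): x=-9.0000 theta=-0.7750
After 3 (propagate distance d=7): x=-14.4250 theta=-0.7750
After 4 (thin lens f=31): x=-14.4250 theta=-48/155 (≈-0.3097)
After 5 (propagate distance d=13): x=-22879/1240 (≈-18.4508) theta=-48/155 (≈-0.3097)
After 6 (thin lens f=-17): x=-22879/1240 (≈-18.4508) theta=-29407/21080 (≈-1.3950)
After 7 (propagate distance d=31 (to screen)): x=-32514/527 (≈-61.6964) theta=-29407/21080 (≈-1.3950)
Rounded to 4 decimal places: x = -61.6964

Answer: -61.6964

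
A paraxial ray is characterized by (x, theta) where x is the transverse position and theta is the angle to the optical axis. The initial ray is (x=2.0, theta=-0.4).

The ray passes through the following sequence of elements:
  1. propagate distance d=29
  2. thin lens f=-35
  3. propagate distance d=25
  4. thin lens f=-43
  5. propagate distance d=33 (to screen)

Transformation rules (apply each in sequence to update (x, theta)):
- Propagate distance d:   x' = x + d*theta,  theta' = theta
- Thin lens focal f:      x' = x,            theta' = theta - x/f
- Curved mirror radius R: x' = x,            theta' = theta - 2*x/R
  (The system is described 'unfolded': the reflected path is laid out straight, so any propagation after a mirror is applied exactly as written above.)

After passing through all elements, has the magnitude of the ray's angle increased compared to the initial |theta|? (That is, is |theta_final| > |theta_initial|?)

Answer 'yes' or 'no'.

Answer: yes

Derivation:
Initial: x=2.0000 theta=-0.4000
After 1 (propagate distance d=29): x=-9.6000 theta=-0.4000
After 2 (thin lens f=-35): x=-9.6000 theta=-118/175 (≈-0.6743)
After 3 (propagate distance d=25): x=-926/35 (≈-26.4571) theta=-118/175 (≈-0.6743)
After 4 (thin lens f=-43): x=-926/35 (≈-26.4571) theta=-9704/7525 (≈-1.2896)
After 5 (propagate distance d=33 (to screen)): x=-519322/7525 (≈-69.0129) theta=-9704/7525 (≈-1.2896)
|theta_initial|=0.4000 |theta_final|=9704/7525 (≈1.2896) -> increased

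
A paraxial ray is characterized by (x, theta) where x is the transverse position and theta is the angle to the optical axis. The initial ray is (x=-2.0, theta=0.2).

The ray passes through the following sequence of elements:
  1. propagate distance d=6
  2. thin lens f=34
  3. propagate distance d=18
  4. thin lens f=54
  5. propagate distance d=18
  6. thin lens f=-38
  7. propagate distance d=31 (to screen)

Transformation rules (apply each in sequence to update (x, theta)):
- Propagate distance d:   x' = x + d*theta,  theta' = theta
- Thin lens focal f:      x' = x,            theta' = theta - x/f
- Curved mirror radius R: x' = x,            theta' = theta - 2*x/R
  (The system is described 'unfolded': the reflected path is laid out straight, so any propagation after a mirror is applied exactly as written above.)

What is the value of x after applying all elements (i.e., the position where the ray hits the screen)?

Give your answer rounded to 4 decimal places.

Answer: 16.2869

Derivation:
Initial: x=-2.0000 theta=0.2000
After 1 (propagate distance d=6): x=-0.8000 theta=0.2000
After 2 (thin lens f=34): x=-0.8000 theta=19/85 (≈0.2235)
After 3 (propagate distance d=18): x=274/85 (≈3.2235) theta=19/85 (≈0.2235)
After 4 (thin lens f=54): x=274/85 (≈3.2235) theta=376/2295 (≈0.1638)
After 5 (propagate distance d=18): x=1574/255 (≈6.1725) theta=376/2295 (≈0.1638)
After 6 (thin lens f=-38): x=1574/255 (≈6.1725) theta=14227/43605 (≈0.3263)
After 7 (propagate distance d=31 (to screen)): x=710191/43605 (≈16.2869) theta=14227/43605 (≈0.3263)
Rounded to 4 decimal places: x = 16.2869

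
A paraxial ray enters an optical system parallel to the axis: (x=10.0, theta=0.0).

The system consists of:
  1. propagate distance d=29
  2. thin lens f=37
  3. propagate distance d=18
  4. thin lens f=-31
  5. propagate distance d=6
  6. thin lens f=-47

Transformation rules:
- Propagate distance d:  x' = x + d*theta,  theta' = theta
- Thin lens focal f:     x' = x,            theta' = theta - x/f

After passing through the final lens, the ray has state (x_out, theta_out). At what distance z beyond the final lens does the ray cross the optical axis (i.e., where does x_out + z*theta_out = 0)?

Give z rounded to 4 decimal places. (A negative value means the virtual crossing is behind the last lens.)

Initial: x=10.0000 theta=0.0000
After 1 (propagate distance d=29): x=10.0000 theta=0.0000
After 2 (thin lens f=37): x=10.0000 theta=-10/37 (≈-0.2703)
After 3 (propagate distance d=18): x=190/37 (≈5.1351) theta=-10/37 (≈-0.2703)
After 4 (thin lens f=-31): x=190/37 (≈5.1351) theta=-120/1147 (≈-0.1046)
After 5 (propagate distance d=6): x=5170/1147 (≈4.5074) theta=-120/1147 (≈-0.1046)
After 6 (thin lens f=-47): x=5170/1147 (≈4.5074) theta=-10/1147 (≈-0.0087)
z_focus = -x_out/theta_out = -(5170/1147)/(-10/1147) = 517.0000
Rounded to 4 decimal places: z = 517.0000

Answer: 517.0000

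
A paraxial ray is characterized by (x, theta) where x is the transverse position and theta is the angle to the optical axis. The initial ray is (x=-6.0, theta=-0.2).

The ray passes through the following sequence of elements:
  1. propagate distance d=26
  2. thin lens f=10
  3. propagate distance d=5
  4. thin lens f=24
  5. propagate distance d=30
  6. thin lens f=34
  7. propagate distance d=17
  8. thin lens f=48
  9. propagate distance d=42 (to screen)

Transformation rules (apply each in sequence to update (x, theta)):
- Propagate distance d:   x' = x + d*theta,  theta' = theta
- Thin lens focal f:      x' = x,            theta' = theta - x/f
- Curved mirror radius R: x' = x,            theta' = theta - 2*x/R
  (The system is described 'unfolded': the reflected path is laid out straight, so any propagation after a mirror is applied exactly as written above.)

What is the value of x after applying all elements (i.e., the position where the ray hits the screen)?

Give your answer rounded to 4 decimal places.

Answer: 18.4251

Derivation:
Initial: x=-6.0000 theta=-0.2000
After 1 (propagate distance d=26): x=-11.2000 theta=-0.2000
After 2 (thin lens f=10): x=-11.2000 theta=0.9200
After 3 (propagate distance d=5): x=-6.6000 theta=0.9200
After 4 (thin lens f=24): x=-6.6000 theta=1.1950
After 5 (propagate distance d=30): x=29.2500 theta=1.1950
After 6 (thin lens f=34): x=29.2500 theta=569/1700 (≈0.3347)
After 7 (propagate distance d=17): x=34.9400 theta=569/1700 (≈0.3347)
After 8 (thin lens f=48): x=34.9400 theta=-16043/40800 (≈-0.3932)
After 9 (propagate distance d=42 (to screen)): x=125291/6800 (≈18.4251) theta=-16043/40800 (≈-0.3932)
Rounded to 4 decimal places: x = 18.4251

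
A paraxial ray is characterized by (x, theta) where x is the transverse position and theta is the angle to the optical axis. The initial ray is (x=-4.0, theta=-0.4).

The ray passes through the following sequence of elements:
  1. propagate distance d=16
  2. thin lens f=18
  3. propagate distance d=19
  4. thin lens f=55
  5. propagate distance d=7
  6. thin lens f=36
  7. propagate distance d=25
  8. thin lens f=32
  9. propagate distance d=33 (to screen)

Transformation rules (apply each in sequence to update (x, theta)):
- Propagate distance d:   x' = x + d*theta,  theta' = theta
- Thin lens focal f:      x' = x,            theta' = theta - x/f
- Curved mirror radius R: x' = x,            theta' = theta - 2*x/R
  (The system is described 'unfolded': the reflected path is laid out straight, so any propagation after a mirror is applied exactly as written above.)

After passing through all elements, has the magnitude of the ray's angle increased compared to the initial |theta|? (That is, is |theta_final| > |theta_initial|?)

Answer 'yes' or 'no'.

Initial: x=-4.0000 theta=-0.4000
After 1 (propagate distance d=16): x=-10.4000 theta=-0.4000
After 2 (thin lens f=18): x=-10.4000 theta=8/45 (≈0.1778)
After 3 (propagate distance d=19): x=-316/45 (≈-7.0222) theta=8/45 (≈0.1778)
After 4 (thin lens f=55): x=-316/45 (≈-7.0222) theta=84/275 (≈0.3055)
After 5 (propagate distance d=7): x=-12088/2475 (≈-4.8840) theta=84/275 (≈0.3055)
After 6 (thin lens f=36): x=-12088/2475 (≈-4.8840) theta=9826/22275 (≈0.4411)
After 7 (propagate distance d=25): x=136858/22275 (≈6.1440) theta=9826/22275 (≈0.4411)
After 8 (thin lens f=32): x=136858/22275 (≈6.1440) theta=88787/356400 (≈0.2491)
After 9 (propagate distance d=33 (to screen)): x=5119699/356400 (≈14.3650) theta=88787/356400 (≈0.2491)
|theta_initial|=0.4000 |theta_final|=88787/356400 (≈0.2491) -> not increased

Answer: no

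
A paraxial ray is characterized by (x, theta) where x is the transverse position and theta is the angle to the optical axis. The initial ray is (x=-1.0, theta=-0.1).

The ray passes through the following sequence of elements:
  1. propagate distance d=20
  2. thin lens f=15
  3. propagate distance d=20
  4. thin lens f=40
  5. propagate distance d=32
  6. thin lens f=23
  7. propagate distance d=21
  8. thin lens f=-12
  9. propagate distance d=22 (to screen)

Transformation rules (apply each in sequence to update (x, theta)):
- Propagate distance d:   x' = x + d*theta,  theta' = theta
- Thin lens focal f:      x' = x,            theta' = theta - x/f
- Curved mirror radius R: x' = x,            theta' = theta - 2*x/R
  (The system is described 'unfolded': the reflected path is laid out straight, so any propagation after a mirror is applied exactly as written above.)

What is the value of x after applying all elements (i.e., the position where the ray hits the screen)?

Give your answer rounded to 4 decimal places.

Initial: x=-1.0000 theta=-0.1000
After 1 (propagate distance d=20): x=-3.0000 theta=-0.1000
After 2 (thin lens f=15): x=-3.0000 theta=0.1000
After 3 (propagate distance d=20): x=-1.0000 theta=0.1000
After 4 (thin lens f=40): x=-1.0000 theta=0.1250
After 5 (propagate distance d=32): x=3.0000 theta=0.1250
After 6 (thin lens f=23): x=3.0000 theta=-1/184 (≈-0.0054)
After 7 (propagate distance d=21): x=531/184 (≈2.8859) theta=-1/184 (≈-0.0054)
After 8 (thin lens f=-12): x=531/184 (≈2.8859) theta=173/736 (≈0.2351)
After 9 (propagate distance d=22 (to screen)): x=2965/368 (≈8.0571) theta=173/736 (≈0.2351)
Rounded to 4 decimal places: x = 8.0571

Answer: 8.0571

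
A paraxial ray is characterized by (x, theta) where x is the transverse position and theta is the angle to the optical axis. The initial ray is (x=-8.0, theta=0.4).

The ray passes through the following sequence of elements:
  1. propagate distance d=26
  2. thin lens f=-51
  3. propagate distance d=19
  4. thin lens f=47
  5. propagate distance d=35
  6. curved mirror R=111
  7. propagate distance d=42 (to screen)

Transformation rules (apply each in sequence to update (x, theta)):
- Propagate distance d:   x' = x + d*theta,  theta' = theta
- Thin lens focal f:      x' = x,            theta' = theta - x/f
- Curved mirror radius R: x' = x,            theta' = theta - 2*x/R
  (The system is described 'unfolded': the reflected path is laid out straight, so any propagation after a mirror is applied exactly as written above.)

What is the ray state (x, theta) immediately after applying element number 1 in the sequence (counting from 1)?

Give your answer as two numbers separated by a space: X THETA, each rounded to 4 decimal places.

Initial: x=-8.0000 theta=0.4000
After 1 (propagate distance d=26): x=2.4000 theta=0.4000
Rounded to 4 decimal places: x = 2.4000, theta = 0.4000

Answer: 2.4000 0.4000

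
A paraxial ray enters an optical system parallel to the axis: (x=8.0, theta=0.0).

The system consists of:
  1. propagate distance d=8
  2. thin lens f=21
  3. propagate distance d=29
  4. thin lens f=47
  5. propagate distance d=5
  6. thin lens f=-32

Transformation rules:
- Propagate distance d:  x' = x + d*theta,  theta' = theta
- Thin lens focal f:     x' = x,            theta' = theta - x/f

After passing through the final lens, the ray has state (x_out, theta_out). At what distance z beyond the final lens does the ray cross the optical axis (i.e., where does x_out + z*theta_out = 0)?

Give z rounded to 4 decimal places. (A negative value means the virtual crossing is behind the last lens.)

Answer: -10.0451

Derivation:
Initial: x=8.0000 theta=0.0000
After 1 (propagate distance d=8): x=8.0000 theta=0.0000
After 2 (thin lens f=21): x=8.0000 theta=-8/21 (≈-0.3810)
After 3 (propagate distance d=29): x=-64/21 (≈-3.0476) theta=-8/21 (≈-0.3810)
After 4 (thin lens f=47): x=-64/21 (≈-3.0476) theta=-104/329 (≈-0.3161)
After 5 (propagate distance d=5): x=-4568/987 (≈-4.6282) theta=-104/329 (≈-0.3161)
After 6 (thin lens f=-32): x=-4568/987 (≈-4.6282) theta=-1819/3948 (≈-0.4607)
z_focus = -x_out/theta_out = -(-4568/987)/(-1819/3948) = -18272/1819 ≈ -10.0451
Rounded to 4 decimal places: z = -10.0451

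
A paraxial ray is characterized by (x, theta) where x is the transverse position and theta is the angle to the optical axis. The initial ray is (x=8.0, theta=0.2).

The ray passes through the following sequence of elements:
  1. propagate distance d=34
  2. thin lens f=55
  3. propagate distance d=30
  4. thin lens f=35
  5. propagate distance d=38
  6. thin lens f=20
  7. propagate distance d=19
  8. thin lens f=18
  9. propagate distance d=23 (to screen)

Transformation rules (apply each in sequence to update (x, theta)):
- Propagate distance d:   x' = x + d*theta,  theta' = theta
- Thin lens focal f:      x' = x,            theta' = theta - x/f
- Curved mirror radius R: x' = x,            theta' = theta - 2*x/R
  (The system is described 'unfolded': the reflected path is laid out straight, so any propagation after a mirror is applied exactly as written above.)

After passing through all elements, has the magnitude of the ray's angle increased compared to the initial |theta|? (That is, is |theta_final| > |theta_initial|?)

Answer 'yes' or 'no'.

Initial: x=8.0000 theta=0.2000
After 1 (propagate distance d=34): x=14.8000 theta=0.2000
After 2 (thin lens f=55): x=14.8000 theta=-19/275 (≈-0.0691)
After 3 (propagate distance d=30): x=140/11 (≈12.7273) theta=-19/275 (≈-0.0691)
After 4 (thin lens f=35): x=140/11 (≈12.7273) theta=-119/275 (≈-0.4327)
After 5 (propagate distance d=38): x=-1022/275 (≈-3.7164) theta=-119/275 (≈-0.4327)
After 6 (thin lens f=20): x=-1022/275 (≈-3.7164) theta=-679/2750 (≈-0.2469)
After 7 (propagate distance d=19): x=-23121/2750 (≈-8.4076) theta=-679/2750 (≈-0.2469)
After 8 (thin lens f=18): x=-23121/2750 (≈-8.4076) theta=1211/5500 (≈0.2202)
After 9 (propagate distance d=23 (to screen)): x=-18389/5500 (≈-3.3435) theta=1211/5500 (≈0.2202)
|theta_initial|=0.2000 |theta_final|=1211/5500 (≈0.2202) -> increased

Answer: yes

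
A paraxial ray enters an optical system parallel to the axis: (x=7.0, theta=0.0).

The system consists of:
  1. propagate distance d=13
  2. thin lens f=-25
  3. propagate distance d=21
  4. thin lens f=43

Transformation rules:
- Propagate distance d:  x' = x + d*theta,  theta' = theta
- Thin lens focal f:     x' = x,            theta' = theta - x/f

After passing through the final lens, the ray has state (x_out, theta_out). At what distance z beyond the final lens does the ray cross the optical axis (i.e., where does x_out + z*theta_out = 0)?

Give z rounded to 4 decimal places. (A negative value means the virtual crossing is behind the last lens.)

Answer: 659.3333

Derivation:
Initial: x=7.0000 theta=0.0000
After 1 (propagate distance d=13): x=7.0000 theta=0.0000
After 2 (thin lens f=-25): x=7.0000 theta=0.2800
After 3 (propagate distance d=21): x=12.8800 theta=0.2800
After 4 (thin lens f=43): x=12.8800 theta=-21/1075 (≈-0.0195)
z_focus = -x_out/theta_out = -(12.8800)/(-21/1075) = 1978/3 ≈ 659.3333
Rounded to 4 decimal places: z = 659.3333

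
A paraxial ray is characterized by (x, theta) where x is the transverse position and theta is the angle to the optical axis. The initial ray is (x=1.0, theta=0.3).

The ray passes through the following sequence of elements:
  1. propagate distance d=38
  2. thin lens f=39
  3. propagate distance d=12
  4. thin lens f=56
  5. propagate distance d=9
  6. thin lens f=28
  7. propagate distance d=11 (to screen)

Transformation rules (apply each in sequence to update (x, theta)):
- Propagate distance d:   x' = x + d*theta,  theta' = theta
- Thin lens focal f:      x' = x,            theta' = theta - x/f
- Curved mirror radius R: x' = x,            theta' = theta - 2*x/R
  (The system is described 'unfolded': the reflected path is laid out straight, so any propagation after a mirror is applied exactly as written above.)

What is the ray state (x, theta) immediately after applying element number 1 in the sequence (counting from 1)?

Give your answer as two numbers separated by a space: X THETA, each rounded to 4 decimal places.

Initial: x=1.0000 theta=0.3000
After 1 (propagate distance d=38): x=12.4000 theta=0.3000
Rounded to 4 decimal places: x = 12.4000, theta = 0.3000

Answer: 12.4000 0.3000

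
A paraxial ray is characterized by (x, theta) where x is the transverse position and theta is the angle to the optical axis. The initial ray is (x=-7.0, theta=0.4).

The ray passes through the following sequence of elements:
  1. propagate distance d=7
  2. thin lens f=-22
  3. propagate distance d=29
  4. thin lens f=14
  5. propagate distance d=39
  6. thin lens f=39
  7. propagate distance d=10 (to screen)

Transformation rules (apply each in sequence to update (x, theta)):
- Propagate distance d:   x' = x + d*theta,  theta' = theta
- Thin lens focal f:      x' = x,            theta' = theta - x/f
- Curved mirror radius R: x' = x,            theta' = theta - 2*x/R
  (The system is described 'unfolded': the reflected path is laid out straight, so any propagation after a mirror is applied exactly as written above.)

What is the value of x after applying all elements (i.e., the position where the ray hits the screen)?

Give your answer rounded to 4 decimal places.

Initial: x=-7.0000 theta=0.4000
After 1 (propagate distance d=7): x=-4.2000 theta=0.4000
After 2 (thin lens f=-22): x=-4.2000 theta=23/110 (≈0.2091)
After 3 (propagate distance d=29): x=41/22 (≈1.8636) theta=23/110 (≈0.2091)
After 4 (thin lens f=14): x=41/22 (≈1.8636) theta=117/1540 (≈0.0760)
After 5 (propagate distance d=39): x=7433/1540 (≈4.8266) theta=117/1540 (≈0.0760)
After 6 (thin lens f=39): x=7433/1540 (≈4.8266) theta=-41/858 (≈-0.0478)
After 7 (propagate distance d=10 (to screen)): x=261187/60060 (≈4.3488) theta=-41/858 (≈-0.0478)
Rounded to 4 decimal places: x = 4.3488

Answer: 4.3488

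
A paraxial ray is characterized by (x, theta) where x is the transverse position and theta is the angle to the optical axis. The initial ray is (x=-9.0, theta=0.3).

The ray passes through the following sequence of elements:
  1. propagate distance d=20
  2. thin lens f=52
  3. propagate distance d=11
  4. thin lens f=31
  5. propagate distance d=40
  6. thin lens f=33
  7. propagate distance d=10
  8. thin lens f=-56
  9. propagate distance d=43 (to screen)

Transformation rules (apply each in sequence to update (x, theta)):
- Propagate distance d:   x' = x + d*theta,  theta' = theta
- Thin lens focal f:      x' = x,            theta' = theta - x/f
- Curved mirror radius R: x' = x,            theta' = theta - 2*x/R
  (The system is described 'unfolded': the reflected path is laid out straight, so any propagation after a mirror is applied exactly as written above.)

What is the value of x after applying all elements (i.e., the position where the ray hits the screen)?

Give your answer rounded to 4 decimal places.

Initial: x=-9.0000 theta=0.3000
After 1 (propagate distance d=20): x=-3.0000 theta=0.3000
After 2 (thin lens f=52): x=-3.0000 theta=93/260 (≈0.3577)
After 3 (propagate distance d=11): x=243/260 (≈0.9346) theta=93/260 (≈0.3577)
After 4 (thin lens f=31): x=243/260 (≈0.9346) theta=132/403 (≈0.3275)
After 5 (propagate distance d=40): x=113133/8060 (≈14.0364) theta=132/403 (≈0.3275)
After 6 (thin lens f=33): x=113133/8060 (≈14.0364) theta=-667/6820 (≈-0.0978)
After 7 (propagate distance d=10): x=1157753/88660 (≈13.0583) theta=-667/6820 (≈-0.0978)
After 8 (thin lens f=-56): x=1157753/88660 (≈13.0583) theta=61107/451360 (≈0.1354)
After 9 (propagate distance d=43 (to screen)): x=93737779/4964960 (≈18.8799) theta=61107/451360 (≈0.1354)
Rounded to 4 decimal places: x = 18.8799

Answer: 18.8799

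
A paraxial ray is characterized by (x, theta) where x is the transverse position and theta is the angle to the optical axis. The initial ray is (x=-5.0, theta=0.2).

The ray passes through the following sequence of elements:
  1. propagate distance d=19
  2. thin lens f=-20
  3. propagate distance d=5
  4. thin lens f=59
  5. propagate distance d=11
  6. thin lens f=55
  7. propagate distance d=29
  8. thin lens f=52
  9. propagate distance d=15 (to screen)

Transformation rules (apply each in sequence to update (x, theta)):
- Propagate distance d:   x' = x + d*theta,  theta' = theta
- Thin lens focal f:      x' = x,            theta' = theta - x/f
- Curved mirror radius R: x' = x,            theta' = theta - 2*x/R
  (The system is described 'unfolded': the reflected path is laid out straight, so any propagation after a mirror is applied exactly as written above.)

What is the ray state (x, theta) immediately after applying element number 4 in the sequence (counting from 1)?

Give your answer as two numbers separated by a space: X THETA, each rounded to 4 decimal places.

Initial: x=-5.0000 theta=0.2000
After 1 (propagate distance d=19): x=-1.2000 theta=0.2000
After 2 (thin lens f=-20): x=-1.2000 theta=0.1400
After 3 (propagate distance d=5): x=-0.5000 theta=0.1400
After 4 (thin lens f=59): x=-0.5000 theta=219/1475 (≈0.1485)
Rounded to 4 decimal places: x = -0.5000, theta = 0.1485

Answer: -0.5000 0.1485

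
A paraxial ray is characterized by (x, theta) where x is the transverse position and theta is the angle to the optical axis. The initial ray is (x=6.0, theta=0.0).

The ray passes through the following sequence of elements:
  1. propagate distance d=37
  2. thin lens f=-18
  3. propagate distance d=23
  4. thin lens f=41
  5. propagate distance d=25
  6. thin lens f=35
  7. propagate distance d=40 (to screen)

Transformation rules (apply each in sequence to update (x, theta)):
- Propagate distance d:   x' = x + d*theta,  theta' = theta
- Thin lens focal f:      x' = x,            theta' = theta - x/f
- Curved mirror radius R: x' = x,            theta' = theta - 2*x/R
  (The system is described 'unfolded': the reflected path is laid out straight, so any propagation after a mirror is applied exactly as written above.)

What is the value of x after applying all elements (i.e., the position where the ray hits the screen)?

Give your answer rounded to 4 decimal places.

Initial: x=6.0000 theta=0.0000
After 1 (propagate distance d=37): x=6.0000 theta=0.0000
After 2 (thin lens f=-18): x=6.0000 theta=1/3 (≈0.3333)
After 3 (propagate distance d=23): x=41/3 (≈13.6667) theta=1/3 (≈0.3333)
After 4 (thin lens f=41): x=41/3 (≈13.6667) theta=0.0000
After 5 (propagate distance d=25): x=41/3 (≈13.6667) theta=0.0000
After 6 (thin lens f=35): x=41/3 (≈13.6667) theta=-41/105 (≈-0.3905)
After 7 (propagate distance d=40 (to screen)): x=-41/21 (≈-1.9524) theta=-41/105 (≈-0.3905)
Rounded to 4 decimal places: x = -1.9524

Answer: -1.9524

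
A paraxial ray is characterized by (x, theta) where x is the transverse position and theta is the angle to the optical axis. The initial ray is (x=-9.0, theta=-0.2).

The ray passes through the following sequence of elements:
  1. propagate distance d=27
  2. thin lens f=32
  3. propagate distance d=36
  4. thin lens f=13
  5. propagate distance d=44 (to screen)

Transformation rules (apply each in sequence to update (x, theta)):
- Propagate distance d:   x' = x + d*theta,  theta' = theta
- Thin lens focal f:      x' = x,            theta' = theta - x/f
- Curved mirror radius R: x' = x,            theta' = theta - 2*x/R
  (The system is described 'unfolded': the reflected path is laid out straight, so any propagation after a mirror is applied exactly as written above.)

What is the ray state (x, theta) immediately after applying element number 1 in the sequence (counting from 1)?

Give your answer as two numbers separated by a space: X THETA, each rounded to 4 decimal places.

Answer: -14.4000 -0.2000

Derivation:
Initial: x=-9.0000 theta=-0.2000
After 1 (propagate distance d=27): x=-14.4000 theta=-0.2000
Rounded to 4 decimal places: x = -14.4000, theta = -0.2000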